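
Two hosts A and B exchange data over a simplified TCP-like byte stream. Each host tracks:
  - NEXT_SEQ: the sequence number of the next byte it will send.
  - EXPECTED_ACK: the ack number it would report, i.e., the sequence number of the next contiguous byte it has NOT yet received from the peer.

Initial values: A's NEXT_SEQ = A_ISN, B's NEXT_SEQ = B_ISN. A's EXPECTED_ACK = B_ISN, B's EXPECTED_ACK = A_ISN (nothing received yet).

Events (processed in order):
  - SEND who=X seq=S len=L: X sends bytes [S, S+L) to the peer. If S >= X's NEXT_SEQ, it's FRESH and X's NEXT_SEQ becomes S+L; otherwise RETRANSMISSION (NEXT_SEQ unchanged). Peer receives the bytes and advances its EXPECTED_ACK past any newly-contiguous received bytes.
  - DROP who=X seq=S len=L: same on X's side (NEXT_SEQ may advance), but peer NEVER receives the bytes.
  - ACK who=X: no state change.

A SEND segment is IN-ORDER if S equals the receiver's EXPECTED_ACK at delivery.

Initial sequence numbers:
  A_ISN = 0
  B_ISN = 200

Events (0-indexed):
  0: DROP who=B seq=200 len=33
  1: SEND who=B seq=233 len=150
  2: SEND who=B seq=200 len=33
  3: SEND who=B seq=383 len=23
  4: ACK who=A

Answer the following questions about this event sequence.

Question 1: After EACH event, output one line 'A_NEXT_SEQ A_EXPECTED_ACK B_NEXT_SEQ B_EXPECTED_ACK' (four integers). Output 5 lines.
0 200 233 0
0 200 383 0
0 383 383 0
0 406 406 0
0 406 406 0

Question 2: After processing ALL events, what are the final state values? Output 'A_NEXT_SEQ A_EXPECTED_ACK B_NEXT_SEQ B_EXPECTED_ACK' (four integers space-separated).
Answer: 0 406 406 0

Derivation:
After event 0: A_seq=0 A_ack=200 B_seq=233 B_ack=0
After event 1: A_seq=0 A_ack=200 B_seq=383 B_ack=0
After event 2: A_seq=0 A_ack=383 B_seq=383 B_ack=0
After event 3: A_seq=0 A_ack=406 B_seq=406 B_ack=0
After event 4: A_seq=0 A_ack=406 B_seq=406 B_ack=0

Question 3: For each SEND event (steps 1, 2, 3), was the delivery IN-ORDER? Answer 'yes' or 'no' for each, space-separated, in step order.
Step 1: SEND seq=233 -> out-of-order
Step 2: SEND seq=200 -> in-order
Step 3: SEND seq=383 -> in-order

Answer: no yes yes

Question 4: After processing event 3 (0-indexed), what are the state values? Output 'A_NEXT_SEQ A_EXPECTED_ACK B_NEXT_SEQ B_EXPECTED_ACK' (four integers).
After event 0: A_seq=0 A_ack=200 B_seq=233 B_ack=0
After event 1: A_seq=0 A_ack=200 B_seq=383 B_ack=0
After event 2: A_seq=0 A_ack=383 B_seq=383 B_ack=0
After event 3: A_seq=0 A_ack=406 B_seq=406 B_ack=0

0 406 406 0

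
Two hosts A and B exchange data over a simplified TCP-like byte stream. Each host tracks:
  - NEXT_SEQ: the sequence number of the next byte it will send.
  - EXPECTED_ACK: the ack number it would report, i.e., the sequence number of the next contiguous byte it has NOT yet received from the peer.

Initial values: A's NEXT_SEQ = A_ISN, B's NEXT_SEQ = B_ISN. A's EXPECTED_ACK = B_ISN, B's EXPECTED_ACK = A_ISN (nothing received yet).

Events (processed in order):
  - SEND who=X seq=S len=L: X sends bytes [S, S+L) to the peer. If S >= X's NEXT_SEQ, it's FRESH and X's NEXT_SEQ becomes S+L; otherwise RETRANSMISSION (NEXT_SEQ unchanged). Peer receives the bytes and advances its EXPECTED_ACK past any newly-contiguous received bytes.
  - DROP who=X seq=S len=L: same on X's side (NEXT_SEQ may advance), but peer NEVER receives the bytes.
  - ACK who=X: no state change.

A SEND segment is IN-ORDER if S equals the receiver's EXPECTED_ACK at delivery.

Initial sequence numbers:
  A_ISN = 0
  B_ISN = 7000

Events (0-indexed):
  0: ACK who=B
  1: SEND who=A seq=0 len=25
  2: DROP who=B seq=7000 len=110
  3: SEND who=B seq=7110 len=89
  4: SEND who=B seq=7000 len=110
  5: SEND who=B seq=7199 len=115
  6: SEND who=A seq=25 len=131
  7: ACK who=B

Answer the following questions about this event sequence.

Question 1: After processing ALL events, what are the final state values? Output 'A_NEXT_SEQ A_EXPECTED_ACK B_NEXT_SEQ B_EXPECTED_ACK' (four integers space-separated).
After event 0: A_seq=0 A_ack=7000 B_seq=7000 B_ack=0
After event 1: A_seq=25 A_ack=7000 B_seq=7000 B_ack=25
After event 2: A_seq=25 A_ack=7000 B_seq=7110 B_ack=25
After event 3: A_seq=25 A_ack=7000 B_seq=7199 B_ack=25
After event 4: A_seq=25 A_ack=7199 B_seq=7199 B_ack=25
After event 5: A_seq=25 A_ack=7314 B_seq=7314 B_ack=25
After event 6: A_seq=156 A_ack=7314 B_seq=7314 B_ack=156
After event 7: A_seq=156 A_ack=7314 B_seq=7314 B_ack=156

Answer: 156 7314 7314 156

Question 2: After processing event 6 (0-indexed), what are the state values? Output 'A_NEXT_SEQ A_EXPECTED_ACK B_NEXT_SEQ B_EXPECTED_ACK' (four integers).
After event 0: A_seq=0 A_ack=7000 B_seq=7000 B_ack=0
After event 1: A_seq=25 A_ack=7000 B_seq=7000 B_ack=25
After event 2: A_seq=25 A_ack=7000 B_seq=7110 B_ack=25
After event 3: A_seq=25 A_ack=7000 B_seq=7199 B_ack=25
After event 4: A_seq=25 A_ack=7199 B_seq=7199 B_ack=25
After event 5: A_seq=25 A_ack=7314 B_seq=7314 B_ack=25
After event 6: A_seq=156 A_ack=7314 B_seq=7314 B_ack=156

156 7314 7314 156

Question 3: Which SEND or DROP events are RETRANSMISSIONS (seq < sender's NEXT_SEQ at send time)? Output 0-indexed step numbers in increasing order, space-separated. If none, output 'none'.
Step 1: SEND seq=0 -> fresh
Step 2: DROP seq=7000 -> fresh
Step 3: SEND seq=7110 -> fresh
Step 4: SEND seq=7000 -> retransmit
Step 5: SEND seq=7199 -> fresh
Step 6: SEND seq=25 -> fresh

Answer: 4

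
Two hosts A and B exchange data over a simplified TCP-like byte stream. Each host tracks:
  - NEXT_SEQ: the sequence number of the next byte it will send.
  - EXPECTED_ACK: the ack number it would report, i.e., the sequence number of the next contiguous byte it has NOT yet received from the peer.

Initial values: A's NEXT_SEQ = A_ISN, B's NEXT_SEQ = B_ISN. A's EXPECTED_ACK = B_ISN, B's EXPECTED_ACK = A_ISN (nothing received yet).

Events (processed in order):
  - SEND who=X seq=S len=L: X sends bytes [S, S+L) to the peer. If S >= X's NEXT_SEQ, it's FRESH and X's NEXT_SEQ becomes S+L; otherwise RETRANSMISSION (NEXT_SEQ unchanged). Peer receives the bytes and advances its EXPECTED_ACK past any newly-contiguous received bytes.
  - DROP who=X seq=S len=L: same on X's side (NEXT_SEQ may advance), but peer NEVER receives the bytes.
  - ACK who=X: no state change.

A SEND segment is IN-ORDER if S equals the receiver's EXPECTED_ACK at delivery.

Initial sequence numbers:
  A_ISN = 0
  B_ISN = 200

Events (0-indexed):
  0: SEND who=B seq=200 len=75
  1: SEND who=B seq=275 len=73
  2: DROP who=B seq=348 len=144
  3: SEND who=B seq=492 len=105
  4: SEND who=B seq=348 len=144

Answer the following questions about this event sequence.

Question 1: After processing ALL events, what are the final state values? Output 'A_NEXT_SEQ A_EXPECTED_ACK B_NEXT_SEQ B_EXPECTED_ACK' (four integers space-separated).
After event 0: A_seq=0 A_ack=275 B_seq=275 B_ack=0
After event 1: A_seq=0 A_ack=348 B_seq=348 B_ack=0
After event 2: A_seq=0 A_ack=348 B_seq=492 B_ack=0
After event 3: A_seq=0 A_ack=348 B_seq=597 B_ack=0
After event 4: A_seq=0 A_ack=597 B_seq=597 B_ack=0

Answer: 0 597 597 0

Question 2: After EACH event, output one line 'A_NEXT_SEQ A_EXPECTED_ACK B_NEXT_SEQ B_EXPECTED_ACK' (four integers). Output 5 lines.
0 275 275 0
0 348 348 0
0 348 492 0
0 348 597 0
0 597 597 0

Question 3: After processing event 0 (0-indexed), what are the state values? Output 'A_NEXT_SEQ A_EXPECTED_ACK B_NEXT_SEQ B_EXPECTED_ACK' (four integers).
After event 0: A_seq=0 A_ack=275 B_seq=275 B_ack=0

0 275 275 0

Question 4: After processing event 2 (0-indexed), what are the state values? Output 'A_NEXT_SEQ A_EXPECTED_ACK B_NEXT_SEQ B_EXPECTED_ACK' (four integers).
After event 0: A_seq=0 A_ack=275 B_seq=275 B_ack=0
After event 1: A_seq=0 A_ack=348 B_seq=348 B_ack=0
After event 2: A_seq=0 A_ack=348 B_seq=492 B_ack=0

0 348 492 0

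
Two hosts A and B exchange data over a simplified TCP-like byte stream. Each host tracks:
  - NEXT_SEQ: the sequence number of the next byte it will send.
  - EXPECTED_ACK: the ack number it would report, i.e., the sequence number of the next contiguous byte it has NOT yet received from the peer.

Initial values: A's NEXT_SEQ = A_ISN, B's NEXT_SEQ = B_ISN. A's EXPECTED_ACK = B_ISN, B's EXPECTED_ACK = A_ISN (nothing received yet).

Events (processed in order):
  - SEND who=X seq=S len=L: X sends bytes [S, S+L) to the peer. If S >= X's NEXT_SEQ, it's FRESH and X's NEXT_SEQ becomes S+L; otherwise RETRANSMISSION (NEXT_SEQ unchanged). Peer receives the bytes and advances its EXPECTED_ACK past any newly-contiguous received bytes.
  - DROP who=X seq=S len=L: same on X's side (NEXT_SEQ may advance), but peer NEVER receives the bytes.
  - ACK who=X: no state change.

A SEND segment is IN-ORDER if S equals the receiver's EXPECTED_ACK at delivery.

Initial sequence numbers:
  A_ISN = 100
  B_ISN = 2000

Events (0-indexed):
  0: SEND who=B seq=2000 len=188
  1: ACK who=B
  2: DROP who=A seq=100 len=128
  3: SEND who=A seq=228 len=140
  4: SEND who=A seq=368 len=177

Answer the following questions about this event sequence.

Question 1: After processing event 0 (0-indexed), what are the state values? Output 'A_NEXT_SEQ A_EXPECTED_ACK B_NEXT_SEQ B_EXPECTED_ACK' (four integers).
After event 0: A_seq=100 A_ack=2188 B_seq=2188 B_ack=100

100 2188 2188 100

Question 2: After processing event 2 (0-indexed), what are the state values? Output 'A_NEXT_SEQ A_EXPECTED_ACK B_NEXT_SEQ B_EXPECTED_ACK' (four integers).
After event 0: A_seq=100 A_ack=2188 B_seq=2188 B_ack=100
After event 1: A_seq=100 A_ack=2188 B_seq=2188 B_ack=100
After event 2: A_seq=228 A_ack=2188 B_seq=2188 B_ack=100

228 2188 2188 100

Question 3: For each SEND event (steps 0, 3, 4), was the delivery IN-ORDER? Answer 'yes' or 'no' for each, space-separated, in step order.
Answer: yes no no

Derivation:
Step 0: SEND seq=2000 -> in-order
Step 3: SEND seq=228 -> out-of-order
Step 4: SEND seq=368 -> out-of-order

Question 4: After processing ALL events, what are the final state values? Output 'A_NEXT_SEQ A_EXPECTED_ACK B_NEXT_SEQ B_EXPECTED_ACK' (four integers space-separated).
Answer: 545 2188 2188 100

Derivation:
After event 0: A_seq=100 A_ack=2188 B_seq=2188 B_ack=100
After event 1: A_seq=100 A_ack=2188 B_seq=2188 B_ack=100
After event 2: A_seq=228 A_ack=2188 B_seq=2188 B_ack=100
After event 3: A_seq=368 A_ack=2188 B_seq=2188 B_ack=100
After event 4: A_seq=545 A_ack=2188 B_seq=2188 B_ack=100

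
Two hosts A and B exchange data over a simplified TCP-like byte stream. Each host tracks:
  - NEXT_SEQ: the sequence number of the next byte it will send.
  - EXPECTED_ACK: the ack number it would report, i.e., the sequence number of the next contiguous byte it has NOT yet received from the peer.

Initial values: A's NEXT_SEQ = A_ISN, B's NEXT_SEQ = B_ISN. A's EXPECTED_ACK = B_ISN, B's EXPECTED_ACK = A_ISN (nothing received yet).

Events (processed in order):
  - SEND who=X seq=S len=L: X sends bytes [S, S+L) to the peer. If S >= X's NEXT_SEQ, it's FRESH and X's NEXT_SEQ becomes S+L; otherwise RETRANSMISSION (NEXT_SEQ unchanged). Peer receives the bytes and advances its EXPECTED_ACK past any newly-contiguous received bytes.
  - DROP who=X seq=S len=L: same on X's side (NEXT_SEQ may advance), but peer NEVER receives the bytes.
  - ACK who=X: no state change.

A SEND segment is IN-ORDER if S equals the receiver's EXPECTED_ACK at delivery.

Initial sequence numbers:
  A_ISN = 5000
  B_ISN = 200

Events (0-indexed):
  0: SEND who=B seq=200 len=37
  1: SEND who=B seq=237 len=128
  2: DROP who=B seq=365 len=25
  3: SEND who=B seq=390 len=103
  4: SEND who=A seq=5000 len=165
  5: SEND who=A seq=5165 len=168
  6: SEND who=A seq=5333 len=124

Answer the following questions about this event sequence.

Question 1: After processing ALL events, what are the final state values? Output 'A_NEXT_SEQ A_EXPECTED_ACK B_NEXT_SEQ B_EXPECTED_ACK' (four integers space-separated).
After event 0: A_seq=5000 A_ack=237 B_seq=237 B_ack=5000
After event 1: A_seq=5000 A_ack=365 B_seq=365 B_ack=5000
After event 2: A_seq=5000 A_ack=365 B_seq=390 B_ack=5000
After event 3: A_seq=5000 A_ack=365 B_seq=493 B_ack=5000
After event 4: A_seq=5165 A_ack=365 B_seq=493 B_ack=5165
After event 5: A_seq=5333 A_ack=365 B_seq=493 B_ack=5333
After event 6: A_seq=5457 A_ack=365 B_seq=493 B_ack=5457

Answer: 5457 365 493 5457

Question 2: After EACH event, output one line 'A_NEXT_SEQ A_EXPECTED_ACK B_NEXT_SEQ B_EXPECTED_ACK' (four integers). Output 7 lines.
5000 237 237 5000
5000 365 365 5000
5000 365 390 5000
5000 365 493 5000
5165 365 493 5165
5333 365 493 5333
5457 365 493 5457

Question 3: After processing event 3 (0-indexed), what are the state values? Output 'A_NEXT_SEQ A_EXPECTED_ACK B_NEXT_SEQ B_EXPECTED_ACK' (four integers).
After event 0: A_seq=5000 A_ack=237 B_seq=237 B_ack=5000
After event 1: A_seq=5000 A_ack=365 B_seq=365 B_ack=5000
After event 2: A_seq=5000 A_ack=365 B_seq=390 B_ack=5000
After event 3: A_seq=5000 A_ack=365 B_seq=493 B_ack=5000

5000 365 493 5000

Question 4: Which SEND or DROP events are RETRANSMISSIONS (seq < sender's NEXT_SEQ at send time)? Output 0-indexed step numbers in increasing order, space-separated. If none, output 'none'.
Answer: none

Derivation:
Step 0: SEND seq=200 -> fresh
Step 1: SEND seq=237 -> fresh
Step 2: DROP seq=365 -> fresh
Step 3: SEND seq=390 -> fresh
Step 4: SEND seq=5000 -> fresh
Step 5: SEND seq=5165 -> fresh
Step 6: SEND seq=5333 -> fresh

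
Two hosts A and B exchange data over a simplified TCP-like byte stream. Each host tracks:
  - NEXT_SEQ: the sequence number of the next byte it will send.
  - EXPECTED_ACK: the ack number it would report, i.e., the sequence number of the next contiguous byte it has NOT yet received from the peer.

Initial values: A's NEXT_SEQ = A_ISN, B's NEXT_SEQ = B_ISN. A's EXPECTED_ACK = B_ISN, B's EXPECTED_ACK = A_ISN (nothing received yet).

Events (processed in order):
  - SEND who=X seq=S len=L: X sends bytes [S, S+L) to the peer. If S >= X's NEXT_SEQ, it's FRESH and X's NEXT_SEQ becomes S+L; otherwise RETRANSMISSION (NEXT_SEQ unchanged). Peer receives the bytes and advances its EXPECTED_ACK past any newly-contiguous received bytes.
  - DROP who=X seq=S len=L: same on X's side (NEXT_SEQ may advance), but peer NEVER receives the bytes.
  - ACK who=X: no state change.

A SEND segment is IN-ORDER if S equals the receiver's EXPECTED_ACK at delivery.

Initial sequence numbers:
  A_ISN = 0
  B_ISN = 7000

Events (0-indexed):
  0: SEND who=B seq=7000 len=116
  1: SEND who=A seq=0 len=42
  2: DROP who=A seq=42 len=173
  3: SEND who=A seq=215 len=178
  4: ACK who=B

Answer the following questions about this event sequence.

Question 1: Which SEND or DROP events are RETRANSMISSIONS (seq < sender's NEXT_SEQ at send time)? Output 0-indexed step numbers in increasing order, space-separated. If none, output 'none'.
Answer: none

Derivation:
Step 0: SEND seq=7000 -> fresh
Step 1: SEND seq=0 -> fresh
Step 2: DROP seq=42 -> fresh
Step 3: SEND seq=215 -> fresh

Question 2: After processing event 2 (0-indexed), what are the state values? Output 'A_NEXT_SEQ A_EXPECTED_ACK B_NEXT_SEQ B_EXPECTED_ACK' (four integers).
After event 0: A_seq=0 A_ack=7116 B_seq=7116 B_ack=0
After event 1: A_seq=42 A_ack=7116 B_seq=7116 B_ack=42
After event 2: A_seq=215 A_ack=7116 B_seq=7116 B_ack=42

215 7116 7116 42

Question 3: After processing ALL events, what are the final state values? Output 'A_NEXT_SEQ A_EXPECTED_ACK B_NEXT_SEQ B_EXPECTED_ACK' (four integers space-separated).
After event 0: A_seq=0 A_ack=7116 B_seq=7116 B_ack=0
After event 1: A_seq=42 A_ack=7116 B_seq=7116 B_ack=42
After event 2: A_seq=215 A_ack=7116 B_seq=7116 B_ack=42
After event 3: A_seq=393 A_ack=7116 B_seq=7116 B_ack=42
After event 4: A_seq=393 A_ack=7116 B_seq=7116 B_ack=42

Answer: 393 7116 7116 42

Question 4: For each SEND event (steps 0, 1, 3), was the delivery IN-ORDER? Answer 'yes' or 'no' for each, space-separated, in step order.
Step 0: SEND seq=7000 -> in-order
Step 1: SEND seq=0 -> in-order
Step 3: SEND seq=215 -> out-of-order

Answer: yes yes no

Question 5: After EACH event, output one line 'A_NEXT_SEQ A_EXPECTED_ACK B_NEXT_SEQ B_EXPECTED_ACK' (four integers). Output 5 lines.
0 7116 7116 0
42 7116 7116 42
215 7116 7116 42
393 7116 7116 42
393 7116 7116 42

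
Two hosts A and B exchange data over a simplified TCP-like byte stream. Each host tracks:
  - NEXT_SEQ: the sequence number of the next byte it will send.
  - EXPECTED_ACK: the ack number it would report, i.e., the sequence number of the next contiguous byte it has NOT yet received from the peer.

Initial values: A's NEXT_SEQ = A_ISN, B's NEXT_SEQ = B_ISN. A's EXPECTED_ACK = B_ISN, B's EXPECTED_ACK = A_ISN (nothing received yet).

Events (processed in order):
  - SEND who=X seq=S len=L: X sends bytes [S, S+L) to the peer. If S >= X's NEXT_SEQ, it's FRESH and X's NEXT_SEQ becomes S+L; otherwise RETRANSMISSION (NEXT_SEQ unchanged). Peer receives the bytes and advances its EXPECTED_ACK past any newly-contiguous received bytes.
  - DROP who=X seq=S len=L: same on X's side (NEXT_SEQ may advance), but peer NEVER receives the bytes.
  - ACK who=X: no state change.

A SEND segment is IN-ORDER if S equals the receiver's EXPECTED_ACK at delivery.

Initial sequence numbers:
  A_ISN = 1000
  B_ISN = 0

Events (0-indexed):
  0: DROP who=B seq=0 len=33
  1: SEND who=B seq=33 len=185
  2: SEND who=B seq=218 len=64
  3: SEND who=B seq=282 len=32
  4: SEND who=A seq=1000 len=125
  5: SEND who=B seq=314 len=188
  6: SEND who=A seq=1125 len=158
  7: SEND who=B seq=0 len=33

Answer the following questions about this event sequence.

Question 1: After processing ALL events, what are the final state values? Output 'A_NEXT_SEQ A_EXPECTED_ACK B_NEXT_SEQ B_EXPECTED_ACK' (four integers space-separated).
After event 0: A_seq=1000 A_ack=0 B_seq=33 B_ack=1000
After event 1: A_seq=1000 A_ack=0 B_seq=218 B_ack=1000
After event 2: A_seq=1000 A_ack=0 B_seq=282 B_ack=1000
After event 3: A_seq=1000 A_ack=0 B_seq=314 B_ack=1000
After event 4: A_seq=1125 A_ack=0 B_seq=314 B_ack=1125
After event 5: A_seq=1125 A_ack=0 B_seq=502 B_ack=1125
After event 6: A_seq=1283 A_ack=0 B_seq=502 B_ack=1283
After event 7: A_seq=1283 A_ack=502 B_seq=502 B_ack=1283

Answer: 1283 502 502 1283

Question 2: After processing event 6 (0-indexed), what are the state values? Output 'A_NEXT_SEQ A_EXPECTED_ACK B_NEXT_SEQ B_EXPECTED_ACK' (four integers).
After event 0: A_seq=1000 A_ack=0 B_seq=33 B_ack=1000
After event 1: A_seq=1000 A_ack=0 B_seq=218 B_ack=1000
After event 2: A_seq=1000 A_ack=0 B_seq=282 B_ack=1000
After event 3: A_seq=1000 A_ack=0 B_seq=314 B_ack=1000
After event 4: A_seq=1125 A_ack=0 B_seq=314 B_ack=1125
After event 5: A_seq=1125 A_ack=0 B_seq=502 B_ack=1125
After event 6: A_seq=1283 A_ack=0 B_seq=502 B_ack=1283

1283 0 502 1283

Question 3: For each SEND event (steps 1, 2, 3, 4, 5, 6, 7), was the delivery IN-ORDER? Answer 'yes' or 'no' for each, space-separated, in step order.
Answer: no no no yes no yes yes

Derivation:
Step 1: SEND seq=33 -> out-of-order
Step 2: SEND seq=218 -> out-of-order
Step 3: SEND seq=282 -> out-of-order
Step 4: SEND seq=1000 -> in-order
Step 5: SEND seq=314 -> out-of-order
Step 6: SEND seq=1125 -> in-order
Step 7: SEND seq=0 -> in-order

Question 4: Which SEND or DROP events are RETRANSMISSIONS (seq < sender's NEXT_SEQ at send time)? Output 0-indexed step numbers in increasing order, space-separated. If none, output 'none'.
Step 0: DROP seq=0 -> fresh
Step 1: SEND seq=33 -> fresh
Step 2: SEND seq=218 -> fresh
Step 3: SEND seq=282 -> fresh
Step 4: SEND seq=1000 -> fresh
Step 5: SEND seq=314 -> fresh
Step 6: SEND seq=1125 -> fresh
Step 7: SEND seq=0 -> retransmit

Answer: 7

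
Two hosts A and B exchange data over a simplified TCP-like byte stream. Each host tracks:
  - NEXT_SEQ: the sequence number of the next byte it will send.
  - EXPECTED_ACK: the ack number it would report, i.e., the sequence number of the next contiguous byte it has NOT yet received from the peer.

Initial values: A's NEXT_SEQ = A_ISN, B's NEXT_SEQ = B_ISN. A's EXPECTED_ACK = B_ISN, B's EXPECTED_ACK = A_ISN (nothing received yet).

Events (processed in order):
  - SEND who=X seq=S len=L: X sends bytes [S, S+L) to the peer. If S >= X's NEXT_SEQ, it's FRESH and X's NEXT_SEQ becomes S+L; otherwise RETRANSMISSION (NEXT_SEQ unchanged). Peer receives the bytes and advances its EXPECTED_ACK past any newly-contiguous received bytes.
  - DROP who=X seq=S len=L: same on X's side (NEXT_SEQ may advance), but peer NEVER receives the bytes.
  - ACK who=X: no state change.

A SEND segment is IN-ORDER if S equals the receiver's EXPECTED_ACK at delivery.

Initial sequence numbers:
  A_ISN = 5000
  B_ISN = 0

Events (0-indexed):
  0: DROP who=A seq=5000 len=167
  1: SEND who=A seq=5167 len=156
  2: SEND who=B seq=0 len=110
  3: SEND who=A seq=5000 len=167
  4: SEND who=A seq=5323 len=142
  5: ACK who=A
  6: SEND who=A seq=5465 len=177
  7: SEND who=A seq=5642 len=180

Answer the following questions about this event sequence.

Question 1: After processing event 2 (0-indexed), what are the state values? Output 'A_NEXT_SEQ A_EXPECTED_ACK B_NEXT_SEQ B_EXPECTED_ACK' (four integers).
After event 0: A_seq=5167 A_ack=0 B_seq=0 B_ack=5000
After event 1: A_seq=5323 A_ack=0 B_seq=0 B_ack=5000
After event 2: A_seq=5323 A_ack=110 B_seq=110 B_ack=5000

5323 110 110 5000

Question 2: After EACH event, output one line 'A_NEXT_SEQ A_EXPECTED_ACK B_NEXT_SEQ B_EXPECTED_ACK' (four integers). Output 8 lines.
5167 0 0 5000
5323 0 0 5000
5323 110 110 5000
5323 110 110 5323
5465 110 110 5465
5465 110 110 5465
5642 110 110 5642
5822 110 110 5822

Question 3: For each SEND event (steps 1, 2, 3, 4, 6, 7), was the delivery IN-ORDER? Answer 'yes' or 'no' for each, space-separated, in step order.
Answer: no yes yes yes yes yes

Derivation:
Step 1: SEND seq=5167 -> out-of-order
Step 2: SEND seq=0 -> in-order
Step 3: SEND seq=5000 -> in-order
Step 4: SEND seq=5323 -> in-order
Step 6: SEND seq=5465 -> in-order
Step 7: SEND seq=5642 -> in-order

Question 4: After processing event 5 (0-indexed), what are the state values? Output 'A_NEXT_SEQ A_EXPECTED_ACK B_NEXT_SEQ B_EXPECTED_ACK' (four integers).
After event 0: A_seq=5167 A_ack=0 B_seq=0 B_ack=5000
After event 1: A_seq=5323 A_ack=0 B_seq=0 B_ack=5000
After event 2: A_seq=5323 A_ack=110 B_seq=110 B_ack=5000
After event 3: A_seq=5323 A_ack=110 B_seq=110 B_ack=5323
After event 4: A_seq=5465 A_ack=110 B_seq=110 B_ack=5465
After event 5: A_seq=5465 A_ack=110 B_seq=110 B_ack=5465

5465 110 110 5465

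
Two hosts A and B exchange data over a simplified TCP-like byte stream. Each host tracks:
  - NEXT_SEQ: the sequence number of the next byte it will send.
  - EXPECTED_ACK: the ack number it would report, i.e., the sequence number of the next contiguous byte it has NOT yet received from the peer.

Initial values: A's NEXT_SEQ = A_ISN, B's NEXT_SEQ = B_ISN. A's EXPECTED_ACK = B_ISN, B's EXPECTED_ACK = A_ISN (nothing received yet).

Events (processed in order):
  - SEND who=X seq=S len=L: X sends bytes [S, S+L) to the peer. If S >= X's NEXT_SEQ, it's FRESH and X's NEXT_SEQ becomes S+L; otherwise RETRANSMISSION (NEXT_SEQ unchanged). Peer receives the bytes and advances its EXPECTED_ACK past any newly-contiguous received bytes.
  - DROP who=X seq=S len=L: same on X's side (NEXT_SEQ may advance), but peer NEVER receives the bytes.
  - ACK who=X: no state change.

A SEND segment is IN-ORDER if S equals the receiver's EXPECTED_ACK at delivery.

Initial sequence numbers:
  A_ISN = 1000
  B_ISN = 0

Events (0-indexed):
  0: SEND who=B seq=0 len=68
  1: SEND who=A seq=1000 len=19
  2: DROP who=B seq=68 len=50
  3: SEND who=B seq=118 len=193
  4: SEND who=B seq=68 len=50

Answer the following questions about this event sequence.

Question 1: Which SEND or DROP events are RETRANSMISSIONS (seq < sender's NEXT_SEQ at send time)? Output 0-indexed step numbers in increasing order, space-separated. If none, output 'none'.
Step 0: SEND seq=0 -> fresh
Step 1: SEND seq=1000 -> fresh
Step 2: DROP seq=68 -> fresh
Step 3: SEND seq=118 -> fresh
Step 4: SEND seq=68 -> retransmit

Answer: 4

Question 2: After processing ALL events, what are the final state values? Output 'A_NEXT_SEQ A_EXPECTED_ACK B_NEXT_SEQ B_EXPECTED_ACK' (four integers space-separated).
Answer: 1019 311 311 1019

Derivation:
After event 0: A_seq=1000 A_ack=68 B_seq=68 B_ack=1000
After event 1: A_seq=1019 A_ack=68 B_seq=68 B_ack=1019
After event 2: A_seq=1019 A_ack=68 B_seq=118 B_ack=1019
After event 3: A_seq=1019 A_ack=68 B_seq=311 B_ack=1019
After event 4: A_seq=1019 A_ack=311 B_seq=311 B_ack=1019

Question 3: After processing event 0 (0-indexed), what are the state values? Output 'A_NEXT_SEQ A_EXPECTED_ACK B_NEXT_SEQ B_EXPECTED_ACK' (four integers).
After event 0: A_seq=1000 A_ack=68 B_seq=68 B_ack=1000

1000 68 68 1000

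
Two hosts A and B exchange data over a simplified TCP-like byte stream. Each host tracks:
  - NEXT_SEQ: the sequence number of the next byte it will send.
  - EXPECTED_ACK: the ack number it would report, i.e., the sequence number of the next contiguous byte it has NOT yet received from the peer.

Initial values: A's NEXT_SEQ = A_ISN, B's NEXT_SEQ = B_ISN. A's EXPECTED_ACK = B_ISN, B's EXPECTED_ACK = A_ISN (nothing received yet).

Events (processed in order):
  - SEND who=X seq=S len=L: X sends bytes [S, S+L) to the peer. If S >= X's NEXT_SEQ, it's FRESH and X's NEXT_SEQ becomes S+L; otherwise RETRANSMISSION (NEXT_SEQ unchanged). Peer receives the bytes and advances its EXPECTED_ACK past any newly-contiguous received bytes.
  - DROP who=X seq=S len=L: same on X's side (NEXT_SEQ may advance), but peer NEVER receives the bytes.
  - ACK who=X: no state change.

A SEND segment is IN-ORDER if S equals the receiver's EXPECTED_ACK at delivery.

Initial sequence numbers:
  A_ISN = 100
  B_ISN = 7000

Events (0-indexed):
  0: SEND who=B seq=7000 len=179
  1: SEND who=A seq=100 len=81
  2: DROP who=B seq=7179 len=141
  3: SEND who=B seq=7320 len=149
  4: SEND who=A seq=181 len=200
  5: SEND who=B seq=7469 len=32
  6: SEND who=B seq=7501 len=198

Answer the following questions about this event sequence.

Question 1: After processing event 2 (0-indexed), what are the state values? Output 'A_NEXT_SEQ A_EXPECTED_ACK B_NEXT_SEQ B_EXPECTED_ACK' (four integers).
After event 0: A_seq=100 A_ack=7179 B_seq=7179 B_ack=100
After event 1: A_seq=181 A_ack=7179 B_seq=7179 B_ack=181
After event 2: A_seq=181 A_ack=7179 B_seq=7320 B_ack=181

181 7179 7320 181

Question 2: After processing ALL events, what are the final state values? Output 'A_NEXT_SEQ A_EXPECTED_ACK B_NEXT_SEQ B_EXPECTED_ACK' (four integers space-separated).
After event 0: A_seq=100 A_ack=7179 B_seq=7179 B_ack=100
After event 1: A_seq=181 A_ack=7179 B_seq=7179 B_ack=181
After event 2: A_seq=181 A_ack=7179 B_seq=7320 B_ack=181
After event 3: A_seq=181 A_ack=7179 B_seq=7469 B_ack=181
After event 4: A_seq=381 A_ack=7179 B_seq=7469 B_ack=381
After event 5: A_seq=381 A_ack=7179 B_seq=7501 B_ack=381
After event 6: A_seq=381 A_ack=7179 B_seq=7699 B_ack=381

Answer: 381 7179 7699 381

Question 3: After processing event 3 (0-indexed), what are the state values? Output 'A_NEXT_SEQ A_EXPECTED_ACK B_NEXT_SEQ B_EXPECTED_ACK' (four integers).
After event 0: A_seq=100 A_ack=7179 B_seq=7179 B_ack=100
After event 1: A_seq=181 A_ack=7179 B_seq=7179 B_ack=181
After event 2: A_seq=181 A_ack=7179 B_seq=7320 B_ack=181
After event 3: A_seq=181 A_ack=7179 B_seq=7469 B_ack=181

181 7179 7469 181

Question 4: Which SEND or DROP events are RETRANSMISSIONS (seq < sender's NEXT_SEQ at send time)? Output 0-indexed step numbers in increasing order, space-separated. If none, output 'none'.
Step 0: SEND seq=7000 -> fresh
Step 1: SEND seq=100 -> fresh
Step 2: DROP seq=7179 -> fresh
Step 3: SEND seq=7320 -> fresh
Step 4: SEND seq=181 -> fresh
Step 5: SEND seq=7469 -> fresh
Step 6: SEND seq=7501 -> fresh

Answer: none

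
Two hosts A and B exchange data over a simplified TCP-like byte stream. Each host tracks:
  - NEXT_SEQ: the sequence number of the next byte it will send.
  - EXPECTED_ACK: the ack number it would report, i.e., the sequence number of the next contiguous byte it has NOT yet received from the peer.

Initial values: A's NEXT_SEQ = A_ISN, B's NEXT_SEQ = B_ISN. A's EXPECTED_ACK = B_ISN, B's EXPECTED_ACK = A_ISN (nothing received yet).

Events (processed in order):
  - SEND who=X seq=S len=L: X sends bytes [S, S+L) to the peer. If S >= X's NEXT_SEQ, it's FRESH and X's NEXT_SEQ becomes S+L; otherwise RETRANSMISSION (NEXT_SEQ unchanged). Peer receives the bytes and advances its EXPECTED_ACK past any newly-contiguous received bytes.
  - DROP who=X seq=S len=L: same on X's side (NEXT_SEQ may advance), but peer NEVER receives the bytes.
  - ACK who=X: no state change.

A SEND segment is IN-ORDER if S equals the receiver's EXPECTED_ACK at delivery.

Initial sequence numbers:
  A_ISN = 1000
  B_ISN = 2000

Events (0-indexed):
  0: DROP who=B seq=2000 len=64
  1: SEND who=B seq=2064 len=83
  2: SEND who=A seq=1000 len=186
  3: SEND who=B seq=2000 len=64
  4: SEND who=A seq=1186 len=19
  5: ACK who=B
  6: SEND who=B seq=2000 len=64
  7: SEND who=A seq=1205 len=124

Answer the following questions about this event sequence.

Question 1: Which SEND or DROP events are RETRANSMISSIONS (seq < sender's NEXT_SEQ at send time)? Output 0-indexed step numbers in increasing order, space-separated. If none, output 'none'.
Step 0: DROP seq=2000 -> fresh
Step 1: SEND seq=2064 -> fresh
Step 2: SEND seq=1000 -> fresh
Step 3: SEND seq=2000 -> retransmit
Step 4: SEND seq=1186 -> fresh
Step 6: SEND seq=2000 -> retransmit
Step 7: SEND seq=1205 -> fresh

Answer: 3 6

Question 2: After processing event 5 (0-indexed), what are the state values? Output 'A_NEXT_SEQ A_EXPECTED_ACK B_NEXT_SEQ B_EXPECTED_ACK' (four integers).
After event 0: A_seq=1000 A_ack=2000 B_seq=2064 B_ack=1000
After event 1: A_seq=1000 A_ack=2000 B_seq=2147 B_ack=1000
After event 2: A_seq=1186 A_ack=2000 B_seq=2147 B_ack=1186
After event 3: A_seq=1186 A_ack=2147 B_seq=2147 B_ack=1186
After event 4: A_seq=1205 A_ack=2147 B_seq=2147 B_ack=1205
After event 5: A_seq=1205 A_ack=2147 B_seq=2147 B_ack=1205

1205 2147 2147 1205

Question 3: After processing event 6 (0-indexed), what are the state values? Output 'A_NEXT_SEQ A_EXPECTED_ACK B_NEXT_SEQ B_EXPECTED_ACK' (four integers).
After event 0: A_seq=1000 A_ack=2000 B_seq=2064 B_ack=1000
After event 1: A_seq=1000 A_ack=2000 B_seq=2147 B_ack=1000
After event 2: A_seq=1186 A_ack=2000 B_seq=2147 B_ack=1186
After event 3: A_seq=1186 A_ack=2147 B_seq=2147 B_ack=1186
After event 4: A_seq=1205 A_ack=2147 B_seq=2147 B_ack=1205
After event 5: A_seq=1205 A_ack=2147 B_seq=2147 B_ack=1205
After event 6: A_seq=1205 A_ack=2147 B_seq=2147 B_ack=1205

1205 2147 2147 1205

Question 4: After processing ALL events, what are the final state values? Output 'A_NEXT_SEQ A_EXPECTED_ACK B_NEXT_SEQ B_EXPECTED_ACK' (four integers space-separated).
Answer: 1329 2147 2147 1329

Derivation:
After event 0: A_seq=1000 A_ack=2000 B_seq=2064 B_ack=1000
After event 1: A_seq=1000 A_ack=2000 B_seq=2147 B_ack=1000
After event 2: A_seq=1186 A_ack=2000 B_seq=2147 B_ack=1186
After event 3: A_seq=1186 A_ack=2147 B_seq=2147 B_ack=1186
After event 4: A_seq=1205 A_ack=2147 B_seq=2147 B_ack=1205
After event 5: A_seq=1205 A_ack=2147 B_seq=2147 B_ack=1205
After event 6: A_seq=1205 A_ack=2147 B_seq=2147 B_ack=1205
After event 7: A_seq=1329 A_ack=2147 B_seq=2147 B_ack=1329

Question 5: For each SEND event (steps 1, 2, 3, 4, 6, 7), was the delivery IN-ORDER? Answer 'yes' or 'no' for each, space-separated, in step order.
Step 1: SEND seq=2064 -> out-of-order
Step 2: SEND seq=1000 -> in-order
Step 3: SEND seq=2000 -> in-order
Step 4: SEND seq=1186 -> in-order
Step 6: SEND seq=2000 -> out-of-order
Step 7: SEND seq=1205 -> in-order

Answer: no yes yes yes no yes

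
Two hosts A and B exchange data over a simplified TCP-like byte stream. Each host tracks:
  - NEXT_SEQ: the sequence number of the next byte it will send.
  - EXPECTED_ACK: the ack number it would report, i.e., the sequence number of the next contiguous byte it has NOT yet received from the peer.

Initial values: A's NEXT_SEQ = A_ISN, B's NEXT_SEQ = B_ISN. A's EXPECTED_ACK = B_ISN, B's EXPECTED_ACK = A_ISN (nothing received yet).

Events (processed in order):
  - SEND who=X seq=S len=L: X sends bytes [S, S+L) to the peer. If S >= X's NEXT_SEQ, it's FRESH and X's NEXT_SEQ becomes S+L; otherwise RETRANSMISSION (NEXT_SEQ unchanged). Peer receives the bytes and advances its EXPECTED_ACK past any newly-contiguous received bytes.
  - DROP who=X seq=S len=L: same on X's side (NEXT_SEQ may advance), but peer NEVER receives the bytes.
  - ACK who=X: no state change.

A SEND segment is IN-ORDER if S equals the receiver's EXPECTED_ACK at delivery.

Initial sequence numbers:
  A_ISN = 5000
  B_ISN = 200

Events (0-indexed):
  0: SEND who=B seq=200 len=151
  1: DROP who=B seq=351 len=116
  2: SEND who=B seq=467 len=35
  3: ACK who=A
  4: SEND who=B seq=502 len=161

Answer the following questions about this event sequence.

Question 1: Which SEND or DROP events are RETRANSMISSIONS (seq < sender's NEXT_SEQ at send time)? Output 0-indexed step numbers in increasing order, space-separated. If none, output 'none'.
Answer: none

Derivation:
Step 0: SEND seq=200 -> fresh
Step 1: DROP seq=351 -> fresh
Step 2: SEND seq=467 -> fresh
Step 4: SEND seq=502 -> fresh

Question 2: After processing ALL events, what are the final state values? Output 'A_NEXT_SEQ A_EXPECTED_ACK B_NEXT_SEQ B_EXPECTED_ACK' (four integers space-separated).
After event 0: A_seq=5000 A_ack=351 B_seq=351 B_ack=5000
After event 1: A_seq=5000 A_ack=351 B_seq=467 B_ack=5000
After event 2: A_seq=5000 A_ack=351 B_seq=502 B_ack=5000
After event 3: A_seq=5000 A_ack=351 B_seq=502 B_ack=5000
After event 4: A_seq=5000 A_ack=351 B_seq=663 B_ack=5000

Answer: 5000 351 663 5000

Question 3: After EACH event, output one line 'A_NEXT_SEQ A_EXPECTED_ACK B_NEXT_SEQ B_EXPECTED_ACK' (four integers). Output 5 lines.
5000 351 351 5000
5000 351 467 5000
5000 351 502 5000
5000 351 502 5000
5000 351 663 5000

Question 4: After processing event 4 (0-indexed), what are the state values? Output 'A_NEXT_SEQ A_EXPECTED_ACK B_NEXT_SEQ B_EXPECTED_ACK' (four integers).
After event 0: A_seq=5000 A_ack=351 B_seq=351 B_ack=5000
After event 1: A_seq=5000 A_ack=351 B_seq=467 B_ack=5000
After event 2: A_seq=5000 A_ack=351 B_seq=502 B_ack=5000
After event 3: A_seq=5000 A_ack=351 B_seq=502 B_ack=5000
After event 4: A_seq=5000 A_ack=351 B_seq=663 B_ack=5000

5000 351 663 5000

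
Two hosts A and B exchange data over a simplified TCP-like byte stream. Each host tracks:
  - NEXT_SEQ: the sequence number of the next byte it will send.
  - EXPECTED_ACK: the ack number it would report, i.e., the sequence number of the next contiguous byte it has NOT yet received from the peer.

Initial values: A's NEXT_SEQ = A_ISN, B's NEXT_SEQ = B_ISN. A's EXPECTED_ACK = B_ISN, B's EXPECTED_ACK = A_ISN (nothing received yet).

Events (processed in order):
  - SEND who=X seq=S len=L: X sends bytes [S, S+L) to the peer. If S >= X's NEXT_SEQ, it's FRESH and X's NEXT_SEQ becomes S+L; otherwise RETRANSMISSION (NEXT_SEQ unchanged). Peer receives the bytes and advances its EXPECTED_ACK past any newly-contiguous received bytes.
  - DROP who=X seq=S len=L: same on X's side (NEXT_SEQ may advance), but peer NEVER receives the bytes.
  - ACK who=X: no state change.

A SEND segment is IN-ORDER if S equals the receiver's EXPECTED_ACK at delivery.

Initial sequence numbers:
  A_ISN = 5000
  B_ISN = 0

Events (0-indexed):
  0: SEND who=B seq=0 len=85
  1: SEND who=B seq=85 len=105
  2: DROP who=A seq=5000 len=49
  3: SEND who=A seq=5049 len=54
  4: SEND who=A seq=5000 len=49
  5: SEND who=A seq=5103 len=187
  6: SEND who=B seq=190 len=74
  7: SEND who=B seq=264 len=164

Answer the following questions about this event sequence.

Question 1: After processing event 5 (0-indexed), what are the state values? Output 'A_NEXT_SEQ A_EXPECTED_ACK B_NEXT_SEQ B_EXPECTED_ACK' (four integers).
After event 0: A_seq=5000 A_ack=85 B_seq=85 B_ack=5000
After event 1: A_seq=5000 A_ack=190 B_seq=190 B_ack=5000
After event 2: A_seq=5049 A_ack=190 B_seq=190 B_ack=5000
After event 3: A_seq=5103 A_ack=190 B_seq=190 B_ack=5000
After event 4: A_seq=5103 A_ack=190 B_seq=190 B_ack=5103
After event 5: A_seq=5290 A_ack=190 B_seq=190 B_ack=5290

5290 190 190 5290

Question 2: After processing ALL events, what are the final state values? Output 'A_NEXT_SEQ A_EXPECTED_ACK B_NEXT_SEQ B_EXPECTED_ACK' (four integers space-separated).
After event 0: A_seq=5000 A_ack=85 B_seq=85 B_ack=5000
After event 1: A_seq=5000 A_ack=190 B_seq=190 B_ack=5000
After event 2: A_seq=5049 A_ack=190 B_seq=190 B_ack=5000
After event 3: A_seq=5103 A_ack=190 B_seq=190 B_ack=5000
After event 4: A_seq=5103 A_ack=190 B_seq=190 B_ack=5103
After event 5: A_seq=5290 A_ack=190 B_seq=190 B_ack=5290
After event 6: A_seq=5290 A_ack=264 B_seq=264 B_ack=5290
After event 7: A_seq=5290 A_ack=428 B_seq=428 B_ack=5290

Answer: 5290 428 428 5290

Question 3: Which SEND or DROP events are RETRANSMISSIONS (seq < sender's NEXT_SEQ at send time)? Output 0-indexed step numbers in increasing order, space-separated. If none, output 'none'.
Answer: 4

Derivation:
Step 0: SEND seq=0 -> fresh
Step 1: SEND seq=85 -> fresh
Step 2: DROP seq=5000 -> fresh
Step 3: SEND seq=5049 -> fresh
Step 4: SEND seq=5000 -> retransmit
Step 5: SEND seq=5103 -> fresh
Step 6: SEND seq=190 -> fresh
Step 7: SEND seq=264 -> fresh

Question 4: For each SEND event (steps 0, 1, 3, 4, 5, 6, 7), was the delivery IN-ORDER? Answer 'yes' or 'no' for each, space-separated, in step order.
Step 0: SEND seq=0 -> in-order
Step 1: SEND seq=85 -> in-order
Step 3: SEND seq=5049 -> out-of-order
Step 4: SEND seq=5000 -> in-order
Step 5: SEND seq=5103 -> in-order
Step 6: SEND seq=190 -> in-order
Step 7: SEND seq=264 -> in-order

Answer: yes yes no yes yes yes yes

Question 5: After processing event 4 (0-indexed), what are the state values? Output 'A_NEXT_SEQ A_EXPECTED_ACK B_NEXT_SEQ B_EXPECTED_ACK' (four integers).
After event 0: A_seq=5000 A_ack=85 B_seq=85 B_ack=5000
After event 1: A_seq=5000 A_ack=190 B_seq=190 B_ack=5000
After event 2: A_seq=5049 A_ack=190 B_seq=190 B_ack=5000
After event 3: A_seq=5103 A_ack=190 B_seq=190 B_ack=5000
After event 4: A_seq=5103 A_ack=190 B_seq=190 B_ack=5103

5103 190 190 5103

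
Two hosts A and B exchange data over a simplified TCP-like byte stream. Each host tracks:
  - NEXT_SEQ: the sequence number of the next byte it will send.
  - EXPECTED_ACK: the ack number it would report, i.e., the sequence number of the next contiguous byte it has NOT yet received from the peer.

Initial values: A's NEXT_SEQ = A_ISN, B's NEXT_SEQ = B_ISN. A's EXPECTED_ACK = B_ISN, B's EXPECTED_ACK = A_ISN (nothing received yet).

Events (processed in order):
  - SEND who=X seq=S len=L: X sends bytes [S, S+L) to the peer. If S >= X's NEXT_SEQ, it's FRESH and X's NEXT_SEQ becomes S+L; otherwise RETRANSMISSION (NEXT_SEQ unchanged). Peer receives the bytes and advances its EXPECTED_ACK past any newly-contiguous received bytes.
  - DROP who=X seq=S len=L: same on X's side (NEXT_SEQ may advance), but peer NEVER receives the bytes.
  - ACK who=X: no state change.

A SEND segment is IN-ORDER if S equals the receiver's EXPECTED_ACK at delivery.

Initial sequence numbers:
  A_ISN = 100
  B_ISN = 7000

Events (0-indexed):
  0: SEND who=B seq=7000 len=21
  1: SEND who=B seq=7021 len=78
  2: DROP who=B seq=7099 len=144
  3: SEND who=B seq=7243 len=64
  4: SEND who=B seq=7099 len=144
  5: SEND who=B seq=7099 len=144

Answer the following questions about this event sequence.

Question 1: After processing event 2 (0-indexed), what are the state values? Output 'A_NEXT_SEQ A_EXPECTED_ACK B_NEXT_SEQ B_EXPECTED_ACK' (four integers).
After event 0: A_seq=100 A_ack=7021 B_seq=7021 B_ack=100
After event 1: A_seq=100 A_ack=7099 B_seq=7099 B_ack=100
After event 2: A_seq=100 A_ack=7099 B_seq=7243 B_ack=100

100 7099 7243 100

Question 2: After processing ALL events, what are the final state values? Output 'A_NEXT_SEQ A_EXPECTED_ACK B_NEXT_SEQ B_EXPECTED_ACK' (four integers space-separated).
Answer: 100 7307 7307 100

Derivation:
After event 0: A_seq=100 A_ack=7021 B_seq=7021 B_ack=100
After event 1: A_seq=100 A_ack=7099 B_seq=7099 B_ack=100
After event 2: A_seq=100 A_ack=7099 B_seq=7243 B_ack=100
After event 3: A_seq=100 A_ack=7099 B_seq=7307 B_ack=100
After event 4: A_seq=100 A_ack=7307 B_seq=7307 B_ack=100
After event 5: A_seq=100 A_ack=7307 B_seq=7307 B_ack=100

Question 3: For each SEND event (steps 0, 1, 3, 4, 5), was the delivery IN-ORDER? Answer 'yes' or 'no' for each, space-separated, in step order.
Step 0: SEND seq=7000 -> in-order
Step 1: SEND seq=7021 -> in-order
Step 3: SEND seq=7243 -> out-of-order
Step 4: SEND seq=7099 -> in-order
Step 5: SEND seq=7099 -> out-of-order

Answer: yes yes no yes no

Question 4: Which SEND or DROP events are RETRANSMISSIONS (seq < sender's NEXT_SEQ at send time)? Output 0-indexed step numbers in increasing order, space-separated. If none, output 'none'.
Step 0: SEND seq=7000 -> fresh
Step 1: SEND seq=7021 -> fresh
Step 2: DROP seq=7099 -> fresh
Step 3: SEND seq=7243 -> fresh
Step 4: SEND seq=7099 -> retransmit
Step 5: SEND seq=7099 -> retransmit

Answer: 4 5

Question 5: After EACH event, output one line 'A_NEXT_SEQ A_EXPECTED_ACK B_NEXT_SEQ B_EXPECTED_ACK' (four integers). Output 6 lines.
100 7021 7021 100
100 7099 7099 100
100 7099 7243 100
100 7099 7307 100
100 7307 7307 100
100 7307 7307 100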